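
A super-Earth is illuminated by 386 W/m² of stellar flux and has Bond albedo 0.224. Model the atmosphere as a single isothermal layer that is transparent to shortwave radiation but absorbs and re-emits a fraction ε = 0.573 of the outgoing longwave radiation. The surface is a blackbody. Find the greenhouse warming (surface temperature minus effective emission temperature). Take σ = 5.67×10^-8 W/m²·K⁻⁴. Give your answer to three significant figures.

16.8 K

Effective emission temperature (TOA balance): σT_e⁴ = S(1−α)/4 = 74.88 W/m² → T_e = 190.6 K.
Surface balance with a leaky layer gives σT_s⁴ = σT_e⁴·2/(2−ε), so T_s = T_e·[2/(2−0.573)]^(1/4) = 207.4 K.
The atmosphere warms the surface by 16.79 K.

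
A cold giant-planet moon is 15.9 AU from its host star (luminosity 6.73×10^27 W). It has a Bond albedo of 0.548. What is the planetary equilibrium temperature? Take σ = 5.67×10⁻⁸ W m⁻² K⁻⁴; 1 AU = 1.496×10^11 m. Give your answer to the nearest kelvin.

d = 15.9 × 1.496×10^11 m = 2.379×10^12 m.
Spreading L over a sphere of radius d: S = 6.73×10^27/(4π·2.38×10^12²) = 94.66 W m⁻².
The planet absorbs (1−α)S over its disc πR² and re-emits over 4πR², so the mean absorbed flux is (1−0.548)·94.66/4 = 10.70 W m⁻².
Set σT⁴ = 10.70 → T = (10.70/σ)^(1/4) = 117.2 K.

117 K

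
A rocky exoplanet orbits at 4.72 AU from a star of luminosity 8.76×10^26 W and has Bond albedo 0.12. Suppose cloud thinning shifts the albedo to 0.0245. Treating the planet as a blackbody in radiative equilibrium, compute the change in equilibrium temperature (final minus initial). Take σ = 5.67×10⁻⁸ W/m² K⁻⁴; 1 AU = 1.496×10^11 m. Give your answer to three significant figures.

d = 4.72 × 1.496×10^11 m = 7.061×10^11 m.
S = L/(4πd²) = 139.8 W/m².
Before: T₁ = [139.8·0.88/(4σ)]^(1/4) = 152.6 K.
With α = 0.0245, T₂ = 156.6 K.
Change: 156.6 − 152.6 = 3.982 K.

3.98 K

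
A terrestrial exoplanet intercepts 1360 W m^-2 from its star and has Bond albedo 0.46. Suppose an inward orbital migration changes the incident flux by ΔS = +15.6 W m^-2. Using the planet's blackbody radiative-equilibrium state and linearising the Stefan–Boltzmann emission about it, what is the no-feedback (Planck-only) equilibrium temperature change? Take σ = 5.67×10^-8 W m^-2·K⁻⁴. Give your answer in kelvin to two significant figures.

Unperturbed T_e = [1360·(1−0.46)/(4σ)]^¼ = 238.5 K.
ΔF = Δ[S(1−α)]/4 = (1−0.46)·+15.6/4 = 2.106 W m^-2.
Planck response: λ_P = 4σT_e³ = 4·5.67×10⁻⁸·(238.5)³ = 3.079 W m^-2/K.
Hence the no-feedback warming is ΔF/(4σT_e³) = 0.684 K.

0.68 K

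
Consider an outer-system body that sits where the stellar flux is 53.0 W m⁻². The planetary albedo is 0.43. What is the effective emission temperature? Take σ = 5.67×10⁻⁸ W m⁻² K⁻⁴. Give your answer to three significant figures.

Absorbed flux (global mean): S(1−α)/4 = 53.00·0.57/4 = 7.553 W m⁻².
Set σT⁴ = 7.553 → T = (7.553/σ)^(1/4) = 107.4 K.

107 K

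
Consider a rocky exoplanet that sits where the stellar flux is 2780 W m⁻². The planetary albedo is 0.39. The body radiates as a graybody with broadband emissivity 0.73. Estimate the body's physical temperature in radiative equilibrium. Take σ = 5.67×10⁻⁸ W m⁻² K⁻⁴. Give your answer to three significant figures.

Absorbed flux (global mean): S(1−α)/4 = 2780·0.61/4 = 423.9 W m⁻².
Equating to εσT⁴ with ε = 0.73: T = (423.9/0.73σ)^(1/4) = 318.1 K.

318 K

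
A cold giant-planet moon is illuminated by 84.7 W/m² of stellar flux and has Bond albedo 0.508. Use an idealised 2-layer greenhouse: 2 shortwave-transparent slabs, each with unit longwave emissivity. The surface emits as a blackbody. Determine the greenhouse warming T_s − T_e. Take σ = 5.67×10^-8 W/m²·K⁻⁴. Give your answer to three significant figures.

The effective emission temperature is T_e = [S(1−α)/(4σ)]^¼ = 116.4 K.
Surface: T_s = (3)^¼·T_e = 153.2 K.
Warming: T_s − T_e = 36.80 K.

36.8 K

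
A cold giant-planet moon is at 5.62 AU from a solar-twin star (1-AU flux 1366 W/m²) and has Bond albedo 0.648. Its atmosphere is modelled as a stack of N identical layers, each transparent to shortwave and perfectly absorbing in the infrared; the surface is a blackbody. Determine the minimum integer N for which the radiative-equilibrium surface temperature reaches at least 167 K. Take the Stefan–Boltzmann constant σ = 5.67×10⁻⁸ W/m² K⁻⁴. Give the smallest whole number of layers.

By the inverse-square law, S = 1366/5.62² = 43.25 W/m².
Top-of-atmosphere balance: σT_e⁴ = S(1−α)/4 = 3.806 W/m² → T_e = 90.51 K.
Need (N+1)T_e⁴ ≥ T_s⁴, i.e. N+1 ≥ (167/90.51)⁴ = 11.587.
Rounding up, N = 11.

11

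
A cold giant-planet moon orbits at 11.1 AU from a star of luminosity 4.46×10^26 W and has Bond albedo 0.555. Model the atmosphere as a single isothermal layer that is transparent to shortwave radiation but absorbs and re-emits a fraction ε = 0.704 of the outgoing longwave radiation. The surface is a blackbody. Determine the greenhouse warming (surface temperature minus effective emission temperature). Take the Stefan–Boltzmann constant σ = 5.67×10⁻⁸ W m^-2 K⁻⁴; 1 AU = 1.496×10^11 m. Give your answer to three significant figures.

d = 11.1 × 1.496×10^11 m = 1.661×10^12 m.
Spreading L over a sphere of radius d: S = 4.46×10^26/(4π·1.66×10^12²) = 12.87 W m^-2.
The planet radiates to space at T_e = [S(1−α)/(4σ)]^(1/4) = 70.89 K.
Surface balance with a leaky layer gives σT_s⁴ = σT_e⁴·2/(2−ε), so T_s = T_e·[2/(2−0.704)]^(1/4) = 79.01 K.
T_s − T_e = 79.01 − 70.89 = 8.122 K.

8.12 K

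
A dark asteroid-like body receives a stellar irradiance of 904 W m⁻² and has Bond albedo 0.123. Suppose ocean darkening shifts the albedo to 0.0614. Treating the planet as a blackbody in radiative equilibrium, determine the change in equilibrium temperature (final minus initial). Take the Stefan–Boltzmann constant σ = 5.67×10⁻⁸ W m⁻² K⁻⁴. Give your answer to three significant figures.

With α = 0.123, T₁ = 243.2 K.
After:  T₂ = [904.0·0.939/(4σ)]^(1/4) = 247.3 K.
Change: 247.3 − 243.2 = 4.162 K.

4.16 kelvin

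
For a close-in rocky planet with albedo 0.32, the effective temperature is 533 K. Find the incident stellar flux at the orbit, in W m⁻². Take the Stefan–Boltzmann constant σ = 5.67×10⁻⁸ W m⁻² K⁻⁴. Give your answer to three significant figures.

From S(1−α)/4 = σT⁴: S = 4σT⁴/(1−α).
The emitted flux is σT⁴ = 4576 W m⁻².
So S = 4×4576/(1−0.32) = 26920 W m⁻².

26900 W m⁻²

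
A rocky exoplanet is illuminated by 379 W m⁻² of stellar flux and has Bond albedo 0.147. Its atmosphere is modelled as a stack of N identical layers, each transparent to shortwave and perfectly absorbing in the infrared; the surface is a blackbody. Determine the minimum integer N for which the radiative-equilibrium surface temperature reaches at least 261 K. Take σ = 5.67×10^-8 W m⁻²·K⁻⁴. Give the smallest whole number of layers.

OLR = S(1−α)/4 = 80.82 W m⁻²; the top layer radiates at T_e = 194.3 K.
Since T_s⁴ = (N+1)T_e⁴, we need N ≥ (T_s/T_e)⁴ − 1 = 2.255.
The minimum whole number is N = 3.

3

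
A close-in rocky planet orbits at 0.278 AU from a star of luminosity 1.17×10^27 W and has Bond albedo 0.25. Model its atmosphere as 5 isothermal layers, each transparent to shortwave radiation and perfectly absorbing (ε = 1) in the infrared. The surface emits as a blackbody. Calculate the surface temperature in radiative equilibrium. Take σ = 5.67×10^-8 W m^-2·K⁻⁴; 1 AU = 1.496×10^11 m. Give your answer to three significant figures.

1020 kelvin

d = 0.278 × 1.496×10^11 m = 4.159×10^10 m.
Spreading L over a sphere of radius d: S = 1.17×10^27/(4π·4.16×10^10²) = 53830 W m^-2.
OLR = S(1−α)/4 = 10090 W m^-2; the top layer radiates at T_e = 649.5 K.
Layer-by-layer balance gives σT_s⁴ = (N+1)σT_e⁴, so T_s = 6^¼·649.5 = 1017 K.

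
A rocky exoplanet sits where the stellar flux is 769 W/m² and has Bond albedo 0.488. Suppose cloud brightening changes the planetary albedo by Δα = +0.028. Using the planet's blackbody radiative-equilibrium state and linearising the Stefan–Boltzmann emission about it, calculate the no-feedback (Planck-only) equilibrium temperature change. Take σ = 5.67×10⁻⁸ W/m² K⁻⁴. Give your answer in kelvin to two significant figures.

-2.8 K

The baseline emission temperature is T_e = 204.1 K.
ΔF = −(S/4)Δα = −(769.0/4)×(+0.028) = -5.383 W/m².
Planck response: λ_P = 4σT_e³ = 4·5.67×10⁻⁸·(204.1)³ = 1.929 W/m²/K.
Hence the no-feedback warming is ΔF/(4σT_e³) = -2.79 K.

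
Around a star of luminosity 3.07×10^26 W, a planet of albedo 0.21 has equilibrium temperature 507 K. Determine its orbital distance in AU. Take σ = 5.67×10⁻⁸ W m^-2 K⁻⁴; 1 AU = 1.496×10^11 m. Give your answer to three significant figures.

The flux needed for this T is 4σT⁴/(1−0.21) = 18970 W m^-2.
From L = 4πd²S, d = √(3.07×10^26/(4π·18970)) = 3.589×10^10 m = 0.2399 AU.

0.240 AU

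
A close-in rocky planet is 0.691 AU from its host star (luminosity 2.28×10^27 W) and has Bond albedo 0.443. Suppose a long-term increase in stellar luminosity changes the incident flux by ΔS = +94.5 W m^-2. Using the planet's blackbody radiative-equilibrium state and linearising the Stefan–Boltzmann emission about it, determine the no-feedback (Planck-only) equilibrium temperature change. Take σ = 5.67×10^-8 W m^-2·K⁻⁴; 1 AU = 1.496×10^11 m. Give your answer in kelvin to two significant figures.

d = 0.691 × 1.496×10^11 m = 1.034×10^11 m.
Spreading L over a sphere of radius d: S = 2.28×10^27/(4π·1.03×10^11²) = 16980 W m^-2.
Reference equilibrium: T_e = [S(1−α)/(4σ)]^(1/4) = 451.9 K.
TOA radiative forcing: ΔF = (1−α)ΔS/4 = 0.557·(+94.5)/4 = 13.16 W m^-2.
Linearising σT⁴ gives d(σT⁴)/dT = 4σT_e³ = 20.93 W m^-2 per K.
ΔT₀ = ΔF/λ_P = 13.16/20.93 = 0.629 K.

0.63 kelvin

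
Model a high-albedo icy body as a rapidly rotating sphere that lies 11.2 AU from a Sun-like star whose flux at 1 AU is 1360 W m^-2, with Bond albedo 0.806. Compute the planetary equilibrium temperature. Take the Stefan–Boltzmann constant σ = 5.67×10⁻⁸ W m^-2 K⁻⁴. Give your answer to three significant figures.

Irradiance scales as 1/d², so S = 1360 W m^-2 × (1/11.2)² = 10.84 W m^-2.
Absorbed flux (global mean): S(1−α)/4 = 10.84·0.194/4 = 0.5258 W m^-2.
Set σT⁴ = 0.5258 → T = (0.5258/σ)^(1/4) = 55.18 K.

55.2 kelvin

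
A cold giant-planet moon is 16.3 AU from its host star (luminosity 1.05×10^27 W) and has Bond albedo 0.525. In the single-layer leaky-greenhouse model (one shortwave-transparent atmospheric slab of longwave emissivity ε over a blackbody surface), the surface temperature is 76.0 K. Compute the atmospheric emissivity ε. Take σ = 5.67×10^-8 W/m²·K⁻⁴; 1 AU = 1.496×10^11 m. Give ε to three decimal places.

d = 16.3 × 1.496×10^11 m = 2.438×10^12 m.
S = L/(4πd²) = 14.05 W/m².
Effective temperature: T_e = [S(1−α)/(4σ)]^(1/4) = 73.65 K.
Inverting T_s⁴ = 2T_e⁴/(2−ε): (T_e/T_s)⁴ = 0.8821, so ε = 2(1 − 0.8821) = 0.2357.

0.236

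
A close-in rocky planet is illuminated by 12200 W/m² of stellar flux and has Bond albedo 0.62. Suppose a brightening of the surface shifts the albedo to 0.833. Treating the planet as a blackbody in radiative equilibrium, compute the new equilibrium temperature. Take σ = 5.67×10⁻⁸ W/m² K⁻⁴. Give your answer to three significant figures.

T₂ = [S(1−α₂)/(4σ)]^(1/4) = [12200·0.167/(4σ)]^(1/4) = 307.9 K.

308 kelvin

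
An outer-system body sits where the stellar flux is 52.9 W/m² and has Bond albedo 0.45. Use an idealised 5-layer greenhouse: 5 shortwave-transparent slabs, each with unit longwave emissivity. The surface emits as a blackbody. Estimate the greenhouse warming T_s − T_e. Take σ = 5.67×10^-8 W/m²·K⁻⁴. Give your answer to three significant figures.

60.1 K

The effective emission temperature is T_e = [S(1−α)/(4σ)]^¼ = 106.4 K.
T_s = (N+1)^(1/4)·T_e = 166.6 K.
Warming: T_s − T_e = 60.14 K.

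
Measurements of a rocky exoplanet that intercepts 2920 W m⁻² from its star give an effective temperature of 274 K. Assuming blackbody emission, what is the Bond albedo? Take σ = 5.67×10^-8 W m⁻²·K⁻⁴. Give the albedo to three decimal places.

0.562

Rearranging the radiative balance, α = 1 − 4σT⁴/S.
σT⁴ = 319.6 W m⁻², so 4σT⁴ = 1278 W m⁻².
1−α = 1278/2920 = 0.4378, so α = 0.5622.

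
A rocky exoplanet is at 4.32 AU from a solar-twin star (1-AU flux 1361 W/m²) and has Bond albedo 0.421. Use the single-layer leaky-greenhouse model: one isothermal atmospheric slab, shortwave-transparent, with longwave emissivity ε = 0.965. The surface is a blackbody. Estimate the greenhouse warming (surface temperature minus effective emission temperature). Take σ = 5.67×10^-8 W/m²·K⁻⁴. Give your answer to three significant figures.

By the inverse-square law, S = 1361/4.32² = 72.93 W/m².
Effective emission temperature (TOA balance): σT_e⁴ = S(1−α)/4 = 10.56 W/m² → T_e = 116.8 K.
The surface balance (absorbed SW + ε·downward IR = σT_s⁴) with T_a⁴ = T_s⁴/2 reduces to T_s = T_e·[2/(2−ε)]^¼ = 137.7 K.
The atmosphere warms the surface by 20.91 K.

20.9 K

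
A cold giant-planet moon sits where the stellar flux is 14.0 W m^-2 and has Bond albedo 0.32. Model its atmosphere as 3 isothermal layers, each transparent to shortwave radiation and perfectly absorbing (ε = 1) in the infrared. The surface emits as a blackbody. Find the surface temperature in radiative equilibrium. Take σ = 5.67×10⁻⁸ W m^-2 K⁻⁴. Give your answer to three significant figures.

OLR = S(1−α)/4 = 2.380 W m^-2; the top layer radiates at T_e = 80.49 K.
For an N-layer opaque stack, T_s⁴ = (N+1)T_e⁴, hence T_s = (4)^(1/4)×80.49 K = 113.8 K.

114 K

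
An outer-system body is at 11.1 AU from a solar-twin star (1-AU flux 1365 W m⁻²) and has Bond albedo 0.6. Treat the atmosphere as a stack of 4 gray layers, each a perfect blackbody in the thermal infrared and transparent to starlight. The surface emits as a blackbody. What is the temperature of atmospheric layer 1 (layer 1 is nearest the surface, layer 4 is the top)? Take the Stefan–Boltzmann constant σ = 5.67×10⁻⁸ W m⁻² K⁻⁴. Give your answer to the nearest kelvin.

By the inverse-square law, S = 1365/11.1² = 11.08 W m⁻².
Top-of-atmosphere balance: σT_e⁴ = S(1−α)/4 = 1.108 W m⁻² → T_e = 66.49 K.
Each opaque layer satisfies 2T_j⁴ = T_{j−1}⁴ + T_{j+1}⁴, giving T_k⁴ = (N+1−k)T_e⁴.
With k = 1: T_1 = (4+1−1)^¼·66.49 K = 94.02 K.

94 K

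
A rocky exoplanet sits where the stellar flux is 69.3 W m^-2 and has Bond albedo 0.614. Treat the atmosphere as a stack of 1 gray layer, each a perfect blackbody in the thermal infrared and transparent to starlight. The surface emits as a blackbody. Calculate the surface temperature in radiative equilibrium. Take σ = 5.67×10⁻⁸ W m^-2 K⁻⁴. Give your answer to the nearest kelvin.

124 K

Top-of-atmosphere balance: σT_e⁴ = S(1−α)/4 = 6.687 W m^-2 → T_e = 104.2 K.
For an N-layer opaque stack, T_s⁴ = (N+1)T_e⁴, hence T_s = (2)^(1/4)×104.2 K = 123.9 K.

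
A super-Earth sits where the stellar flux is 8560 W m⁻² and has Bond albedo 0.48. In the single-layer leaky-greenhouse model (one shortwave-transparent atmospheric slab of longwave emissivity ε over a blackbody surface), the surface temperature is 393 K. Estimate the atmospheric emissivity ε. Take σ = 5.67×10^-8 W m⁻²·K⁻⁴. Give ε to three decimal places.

0.355

Effective temperature: T_e = [S(1−α)/(4σ)]^(1/4) = 374.3 K.
Since (2−ε)/2 = (T_e/T_s)⁴ = 0.8227, ε = 0.3545.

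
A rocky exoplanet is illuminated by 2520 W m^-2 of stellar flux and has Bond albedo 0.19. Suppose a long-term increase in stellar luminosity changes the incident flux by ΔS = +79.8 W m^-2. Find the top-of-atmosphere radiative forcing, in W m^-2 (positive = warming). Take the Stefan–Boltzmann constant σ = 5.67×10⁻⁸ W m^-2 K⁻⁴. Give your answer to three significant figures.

16.2 W m^-2

Only a fraction (1−α) is absorbed and it's spread over 4πR², so ΔF = (1−α)ΔS/4 = 16.16 W m^-2.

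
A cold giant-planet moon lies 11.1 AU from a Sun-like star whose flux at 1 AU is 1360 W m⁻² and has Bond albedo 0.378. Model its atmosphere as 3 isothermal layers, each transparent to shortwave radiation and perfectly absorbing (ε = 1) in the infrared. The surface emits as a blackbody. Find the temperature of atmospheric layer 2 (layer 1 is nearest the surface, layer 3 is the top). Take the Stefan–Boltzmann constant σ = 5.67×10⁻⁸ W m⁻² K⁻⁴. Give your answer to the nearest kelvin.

Flux at the orbit: S = 1360/(11.1)² = 11.04 W m⁻².
OLR = S(1−α)/4 = 1.716 W m⁻²; the top layer radiates at T_e = 74.18 K.
In the N-layer model, layer k (counted from the surface) has T_k = (N+1−k)^(1/4)·T_e.
With k = 2: T_2 = (3+1−2)^¼·74.18 K = 88.21 K.

88 K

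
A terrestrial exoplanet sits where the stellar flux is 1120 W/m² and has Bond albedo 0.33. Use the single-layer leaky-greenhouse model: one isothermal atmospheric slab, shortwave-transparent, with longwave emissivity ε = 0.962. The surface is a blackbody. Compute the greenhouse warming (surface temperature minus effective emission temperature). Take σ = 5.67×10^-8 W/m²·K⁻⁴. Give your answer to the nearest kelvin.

43 K

At the top of the atmosphere, σT_e⁴ = S(1−α)/4 = 187.6 W/m², giving T_e = 239.8 K.
Surface balance with a leaky layer gives σT_s⁴ = σT_e⁴·2/(2−ε), so T_s = T_e·[2/(2−0.962)]^(1/4) = 282.6 K.
T_s − T_e = 282.6 − 239.8 = 42.73 K.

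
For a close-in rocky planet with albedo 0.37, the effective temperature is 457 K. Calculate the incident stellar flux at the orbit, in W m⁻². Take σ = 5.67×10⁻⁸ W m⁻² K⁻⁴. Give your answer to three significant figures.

From S(1−α)/4 = σT⁴: S = 4σT⁴/(1−α).
σT⁴ = 5.67×10⁻⁸·(457)⁴ = 2473 W m⁻².
S = 4·2473/0.63 = 15700 W m⁻².

15700 W m⁻²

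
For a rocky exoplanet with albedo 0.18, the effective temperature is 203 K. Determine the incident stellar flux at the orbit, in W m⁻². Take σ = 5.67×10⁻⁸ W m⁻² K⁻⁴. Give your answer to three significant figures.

From S(1−α)/4 = σT⁴: S = 4σT⁴/(1−α).
The emitted flux is σT⁴ = 96.29 W m⁻².
S = 4·96.29/0.82 = 469.7 W m⁻².

470 W m⁻²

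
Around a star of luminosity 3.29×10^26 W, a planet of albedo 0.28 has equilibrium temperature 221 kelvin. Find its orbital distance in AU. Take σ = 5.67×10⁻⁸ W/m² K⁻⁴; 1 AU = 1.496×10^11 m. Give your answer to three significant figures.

1.25 AU

Energy balance gives S = 4σT⁴/(1−α) = 751.4 W/m².
Then d = [L/(4πS)]^(1/2) = 1.867×10^11 m, i.e. 1.248 AU.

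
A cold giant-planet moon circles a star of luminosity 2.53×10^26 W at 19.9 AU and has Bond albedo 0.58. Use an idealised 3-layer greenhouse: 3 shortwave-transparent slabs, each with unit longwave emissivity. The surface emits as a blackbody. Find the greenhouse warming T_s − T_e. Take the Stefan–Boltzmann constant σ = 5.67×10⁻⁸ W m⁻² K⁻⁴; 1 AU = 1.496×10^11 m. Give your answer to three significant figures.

18.8 K

d = 19.9 × 1.496×10^11 m = 2.977×10^12 m.
Flux at the orbit: S = L/(4πd²) = 2.53×10^26/(4π·(2.98×10^12)²) = 2.272 W m⁻².
Top-of-atmosphere balance: σT_e⁴ = S(1−α)/4 = 0.2385 W m⁻² → T_e = 45.29 K.
T_s = (N+1)^(1/4)·T_e = 64.05 K.
So the greenhouse effect raises the surface by 64.05 − 45.29 = 18.76 K.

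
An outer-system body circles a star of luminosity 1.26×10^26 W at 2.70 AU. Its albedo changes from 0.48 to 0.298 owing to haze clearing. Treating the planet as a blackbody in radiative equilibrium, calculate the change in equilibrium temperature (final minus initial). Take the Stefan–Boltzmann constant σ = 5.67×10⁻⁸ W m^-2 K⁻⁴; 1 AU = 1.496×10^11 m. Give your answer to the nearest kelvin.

d = 2.70 × 1.496×10^11 m = 4.039×10^11 m.
S = L/(4πd²) = 61.46 W m^-2.
Initial: T₁ = [S(1−0.48)/(4σ)]^(1/4) = 109.0 K.
After:  T₂ = [61.46·0.702/(4σ)]^(1/4) = 117.4 K.
Change: 117.4 − 109.0 = 8.489 K.

8 kelvin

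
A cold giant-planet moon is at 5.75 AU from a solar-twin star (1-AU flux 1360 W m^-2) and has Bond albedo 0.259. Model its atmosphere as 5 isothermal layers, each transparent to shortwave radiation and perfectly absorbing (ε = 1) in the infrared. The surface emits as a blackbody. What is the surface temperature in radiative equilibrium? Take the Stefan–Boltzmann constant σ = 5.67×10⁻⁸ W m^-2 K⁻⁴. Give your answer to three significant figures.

Flux at the orbit: S = 1360/(5.75)² = 41.13 W m^-2.
The effective emission temperature is T_e = [S(1−α)/(4σ)]^¼ = 107.7 K.
With N = 5 opaque layers, T_s = (N+1)^(1/4)·T_e = 6^(1/4)·107.7 = 168.5 K.

169 K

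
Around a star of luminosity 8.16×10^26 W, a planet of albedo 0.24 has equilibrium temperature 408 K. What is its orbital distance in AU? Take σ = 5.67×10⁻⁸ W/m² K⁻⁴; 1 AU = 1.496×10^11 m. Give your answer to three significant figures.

0.592 AU

Required flux: S = 4σT⁴/(1−α) = 8269 W/m².
S = L/(4πd²) → d = √(L/4πS) = √(8.16×10^26/(4π·8269)) = 8.861×10^10 m = 0.5923 AU.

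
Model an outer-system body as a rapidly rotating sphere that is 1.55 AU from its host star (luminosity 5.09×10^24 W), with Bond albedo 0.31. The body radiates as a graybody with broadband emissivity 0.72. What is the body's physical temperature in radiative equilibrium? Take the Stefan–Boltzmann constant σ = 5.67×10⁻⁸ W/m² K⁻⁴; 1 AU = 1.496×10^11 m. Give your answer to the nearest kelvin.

75 kelvin

Orbital distance: d = 1.55 AU = 2.319×10^11 m.
S = L/(4πd²) = 7.533 W/m².
The planet absorbs (1−α)S over its disc πR² and re-emits over 4πR², so the mean absorbed flux is (1−0.31)·7.533/4 = 1.299 W/m².
Radiative balance εσT⁴ = 1.299 gives T = [1.299/(0.72·σ)]^(1/4) = 75.11 K.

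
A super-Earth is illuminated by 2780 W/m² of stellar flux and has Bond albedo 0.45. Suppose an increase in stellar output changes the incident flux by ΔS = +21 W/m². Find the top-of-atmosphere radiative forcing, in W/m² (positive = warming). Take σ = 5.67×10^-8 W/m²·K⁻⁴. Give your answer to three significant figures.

2.89 W/m²

ΔF = Δ[S(1−α)]/4 = (1−0.45)·+21/4 = 2.888 W/m².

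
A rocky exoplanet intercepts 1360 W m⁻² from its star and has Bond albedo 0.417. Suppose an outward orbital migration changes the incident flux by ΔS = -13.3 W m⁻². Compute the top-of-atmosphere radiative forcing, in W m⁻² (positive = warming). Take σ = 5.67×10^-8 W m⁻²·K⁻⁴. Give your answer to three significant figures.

-1.94 W m⁻²

TOA radiative forcing: ΔF = (1−α)ΔS/4 = 0.583·(-13.3)/4 = -1.938 W m⁻².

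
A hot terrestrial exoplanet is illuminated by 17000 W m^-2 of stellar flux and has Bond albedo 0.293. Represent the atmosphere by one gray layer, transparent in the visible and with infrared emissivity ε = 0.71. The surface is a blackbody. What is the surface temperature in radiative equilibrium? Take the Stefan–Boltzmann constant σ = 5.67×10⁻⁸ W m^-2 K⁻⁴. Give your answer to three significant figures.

535 kelvin

At the top of the atmosphere, σT_e⁴ = S(1−α)/4 = 3005 W m^-2, giving T_e = 479.8 K.
For a single slab of emissivity ε, T_s⁴ = 2T_e⁴/(2−ε); thus T_s = 479.8·(1.55)^(1/4) = 535.4 K.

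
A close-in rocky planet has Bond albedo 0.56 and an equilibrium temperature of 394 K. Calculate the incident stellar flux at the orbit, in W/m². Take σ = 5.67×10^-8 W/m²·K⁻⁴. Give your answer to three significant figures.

12400 W/m²

From S(1−α)/4 = σT⁴: S = 4σT⁴/(1−α).
The emitted flux is σT⁴ = 1366 W/m².
So S = 4×1366/(1−0.56) = 12420 W/m².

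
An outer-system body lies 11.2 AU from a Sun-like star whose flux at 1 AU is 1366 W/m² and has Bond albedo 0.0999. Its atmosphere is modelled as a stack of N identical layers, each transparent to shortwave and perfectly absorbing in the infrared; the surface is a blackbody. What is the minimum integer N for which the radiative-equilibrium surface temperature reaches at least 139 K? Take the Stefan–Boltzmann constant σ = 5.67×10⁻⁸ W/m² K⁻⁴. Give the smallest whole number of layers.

8

Irradiance scales as 1/d², so S = 1366 W/m² × (1/11.2)² = 10.89 W/m².
OLR = S(1−α)/4 = 2.450 W/m²; the top layer radiates at T_e = 81.08 K.
Need (N+1)T_e⁴ ≥ T_s⁴, i.e. N+1 ≥ (139/81.08)⁴ = 8.638.
So N ≥ 7.638; the smallest integer is N = 8.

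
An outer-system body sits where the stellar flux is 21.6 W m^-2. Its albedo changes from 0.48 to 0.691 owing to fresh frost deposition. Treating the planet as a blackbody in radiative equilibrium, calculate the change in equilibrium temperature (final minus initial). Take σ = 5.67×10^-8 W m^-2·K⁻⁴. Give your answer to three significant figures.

With α = 0.48, T₁ = 83.89 K.
With α = 0.691, T₂ = 73.65 K.
ΔT = T₂ − T₁ = -10.24 K.

-10.2 K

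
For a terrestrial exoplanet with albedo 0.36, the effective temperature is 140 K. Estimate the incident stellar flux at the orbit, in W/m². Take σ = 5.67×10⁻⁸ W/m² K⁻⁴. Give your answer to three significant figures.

136 W/m²

Invert the energy balance for S: S = 4σT⁴/(1−α).
The emitted flux is σT⁴ = 21.78 W/m².
S = 4·21.78/0.64 = 136.1 W/m².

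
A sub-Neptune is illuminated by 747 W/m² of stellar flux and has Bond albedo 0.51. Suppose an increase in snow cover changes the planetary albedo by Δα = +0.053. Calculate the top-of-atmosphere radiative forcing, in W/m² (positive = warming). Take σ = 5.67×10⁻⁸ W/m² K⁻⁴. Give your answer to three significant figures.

TOA radiative forcing: ΔF = −S·Δα/4 = −747.0·(+0.053)/4 = -9.898 W/m².

-9.90 W/m²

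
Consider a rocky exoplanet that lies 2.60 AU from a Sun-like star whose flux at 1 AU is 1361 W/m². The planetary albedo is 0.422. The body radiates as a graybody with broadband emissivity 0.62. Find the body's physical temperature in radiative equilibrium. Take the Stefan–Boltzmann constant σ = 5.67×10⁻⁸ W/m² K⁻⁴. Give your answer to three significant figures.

170 K

Irradiance scales as 1/d², so S = 1361 W/m² × (1/2.60)² = 201.3 W/m².
Averaging over the sphere, the absorbed flux is S(1−α)/4 = 29.09 W/m².
Radiative balance εσT⁴ = 29.09 gives T = [29.09/(0.62·σ)]^(1/4) = 169.6 K.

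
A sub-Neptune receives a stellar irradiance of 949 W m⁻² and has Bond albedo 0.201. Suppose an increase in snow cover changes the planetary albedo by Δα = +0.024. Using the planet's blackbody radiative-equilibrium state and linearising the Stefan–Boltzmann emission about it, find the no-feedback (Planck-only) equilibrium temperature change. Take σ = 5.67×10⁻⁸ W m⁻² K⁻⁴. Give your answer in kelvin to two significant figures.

-1.8 kelvin

Reference equilibrium: T_e = [S(1−α)/(4σ)]^(1/4) = 240.5 K.
The change in absorbed flux is Δ[S(1−α)/4] = −SΔα/4 = -5.694 W m⁻².
Planck response: λ_P = 4σT_e³ = 4·5.67×10⁻⁸·(240.5)³ = 3.153 W m⁻²/K.
So ΔT₀ = -5.694/3.153 = -1.81 K.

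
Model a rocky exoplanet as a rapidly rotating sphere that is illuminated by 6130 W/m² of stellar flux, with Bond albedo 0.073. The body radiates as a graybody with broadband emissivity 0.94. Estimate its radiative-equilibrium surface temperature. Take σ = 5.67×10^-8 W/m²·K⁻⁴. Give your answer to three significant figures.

404 K

Averaging over the sphere, the absorbed flux is S(1−α)/4 = 1421 W/m².
Equating to εσT⁴ with ε = 0.94: T = (1421/0.94σ)^(1/4) = 404.1 K.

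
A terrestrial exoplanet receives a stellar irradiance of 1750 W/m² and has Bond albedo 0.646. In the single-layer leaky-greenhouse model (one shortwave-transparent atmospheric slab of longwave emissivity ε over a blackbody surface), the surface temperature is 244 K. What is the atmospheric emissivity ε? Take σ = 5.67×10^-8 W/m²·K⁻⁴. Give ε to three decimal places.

0.459

First, T_e = [1750·(1−0.646)/(4σ)]^(1/4) = 228.6 K.
Since (2−ε)/2 = (T_e/T_s)⁴ = 0.7706, ε = 0.4588.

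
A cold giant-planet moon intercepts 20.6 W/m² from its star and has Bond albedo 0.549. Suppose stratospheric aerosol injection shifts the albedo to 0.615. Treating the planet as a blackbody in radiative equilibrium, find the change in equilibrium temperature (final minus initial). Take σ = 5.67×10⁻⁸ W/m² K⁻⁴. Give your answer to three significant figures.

Initial: T₁ = [S(1−0.549)/(4σ)]^(1/4) = 80.00 K.
After:  T₂ = [20.60·0.385/(4σ)]^(1/4) = 76.90 K.
ΔT = T₂ − T₁ = -3.103 K.

-3.10 kelvin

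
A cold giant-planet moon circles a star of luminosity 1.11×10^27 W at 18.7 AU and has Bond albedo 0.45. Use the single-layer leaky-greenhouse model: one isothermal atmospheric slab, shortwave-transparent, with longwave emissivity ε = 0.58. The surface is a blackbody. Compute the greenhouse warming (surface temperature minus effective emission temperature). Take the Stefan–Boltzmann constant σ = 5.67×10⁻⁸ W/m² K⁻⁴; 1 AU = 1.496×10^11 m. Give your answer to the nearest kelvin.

6 kelvin

d = 18.7 × 1.496×10^11 m = 2.798×10^12 m.
Spreading L over a sphere of radius d: S = 1.11×10^27/(4π·2.80×10^12²) = 11.29 W/m².
At the top of the atmosphere, σT_e⁴ = S(1−α)/4 = 1.552 W/m², giving T_e = 72.33 K.
For a single slab of emissivity ε, T_s⁴ = 2T_e⁴/(2−ε); thus T_s = 72.33·(1.408)^(1/4) = 78.80 K.
Greenhouse warming: T_s − T_e = 6.466 K.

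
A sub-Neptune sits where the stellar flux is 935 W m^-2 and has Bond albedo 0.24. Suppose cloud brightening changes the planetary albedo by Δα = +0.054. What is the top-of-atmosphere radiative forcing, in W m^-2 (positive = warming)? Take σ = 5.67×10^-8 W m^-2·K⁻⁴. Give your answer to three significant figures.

-12.6 W m^-2

The change in absorbed flux is Δ[S(1−α)/4] = −SΔα/4 = -12.62 W m^-2.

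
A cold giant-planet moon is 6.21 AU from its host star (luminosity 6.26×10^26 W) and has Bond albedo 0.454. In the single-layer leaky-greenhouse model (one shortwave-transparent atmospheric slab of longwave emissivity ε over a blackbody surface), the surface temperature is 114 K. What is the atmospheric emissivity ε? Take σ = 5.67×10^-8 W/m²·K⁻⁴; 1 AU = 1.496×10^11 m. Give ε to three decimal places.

0.355

Orbital distance: d = 6.21 AU = 9.290×10^11 m.
Flux at the orbit: S = L/(4πd²) = 6.26×10^26/(4π·(9.29×10^11)²) = 57.72 W/m².
Effective temperature: T_e = [S(1−α)/(4σ)]^(1/4) = 108.6 K.
Since (2−ε)/2 = (T_e/T_s)⁴ = 0.8227, ε = 0.3546.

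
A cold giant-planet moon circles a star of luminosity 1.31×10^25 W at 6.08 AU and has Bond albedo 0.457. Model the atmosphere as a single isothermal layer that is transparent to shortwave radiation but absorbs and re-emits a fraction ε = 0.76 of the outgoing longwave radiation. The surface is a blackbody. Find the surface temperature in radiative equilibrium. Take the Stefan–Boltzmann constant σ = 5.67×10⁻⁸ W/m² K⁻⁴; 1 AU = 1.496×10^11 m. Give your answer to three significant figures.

47.0 kelvin

d = 6.08 × 1.496×10^11 m = 9.096×10^11 m.
S = L/(4πd²) = 1.260 W/m².
At the top of the atmosphere, σT_e⁴ = S(1−α)/4 = 0.1711 W/m², giving T_e = 41.68 K.
Surface balance with a leaky layer gives σT_s⁴ = σT_e⁴·2/(2−ε), so T_s = T_e·[2/(2−0.76)]^(1/4) = 46.97 K.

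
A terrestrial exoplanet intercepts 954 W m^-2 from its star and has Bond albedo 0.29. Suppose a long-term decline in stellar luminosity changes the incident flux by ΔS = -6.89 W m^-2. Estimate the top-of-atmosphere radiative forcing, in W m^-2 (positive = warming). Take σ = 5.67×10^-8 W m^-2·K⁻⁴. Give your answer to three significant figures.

-1.22 W m^-2

Only a fraction (1−α) is absorbed and it's spread over 4πR², so ΔF = (1−α)ΔS/4 = -1.223 W m^-2.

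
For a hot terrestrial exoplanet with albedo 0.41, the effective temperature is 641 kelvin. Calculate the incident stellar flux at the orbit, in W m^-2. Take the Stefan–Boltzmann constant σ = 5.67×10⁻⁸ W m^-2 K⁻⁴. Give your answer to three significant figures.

64900 W m^-2

Invert the energy balance for S: S = 4σT⁴/(1−α).
σT⁴ = 5.67×10⁻⁸·(641)⁴ = 9572 W m^-2.
So S = 4×9572/(1−0.41) = 64900 W m^-2.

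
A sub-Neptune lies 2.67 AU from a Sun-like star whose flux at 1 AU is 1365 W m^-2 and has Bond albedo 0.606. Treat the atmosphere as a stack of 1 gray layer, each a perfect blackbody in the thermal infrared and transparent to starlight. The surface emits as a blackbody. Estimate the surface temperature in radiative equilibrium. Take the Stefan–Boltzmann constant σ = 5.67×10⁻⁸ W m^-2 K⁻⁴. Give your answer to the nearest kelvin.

161 K

Irradiance scales as 1/d², so S = 1365 W m^-2 × (1/2.67)² = 191.5 W m^-2.
Top-of-atmosphere balance: σT_e⁴ = S(1−α)/4 = 18.86 W m^-2 → T_e = 135.0 K.
For an N-layer opaque stack, T_s⁴ = (N+1)T_e⁴, hence T_s = (2)^(1/4)×135.0 K = 160.6 K.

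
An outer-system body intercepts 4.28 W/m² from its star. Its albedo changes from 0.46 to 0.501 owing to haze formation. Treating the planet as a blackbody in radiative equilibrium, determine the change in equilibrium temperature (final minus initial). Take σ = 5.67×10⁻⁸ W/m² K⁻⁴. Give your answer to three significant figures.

-1.10 K

Initial: T₁ = [S(1−0.46)/(4σ)]^(1/4) = 56.50 K.
Final:   T₂ = [S(1−0.501)/(4σ)]^(1/4) = 55.40 K.
ΔT = T₂ − T₁ = -1.104 K.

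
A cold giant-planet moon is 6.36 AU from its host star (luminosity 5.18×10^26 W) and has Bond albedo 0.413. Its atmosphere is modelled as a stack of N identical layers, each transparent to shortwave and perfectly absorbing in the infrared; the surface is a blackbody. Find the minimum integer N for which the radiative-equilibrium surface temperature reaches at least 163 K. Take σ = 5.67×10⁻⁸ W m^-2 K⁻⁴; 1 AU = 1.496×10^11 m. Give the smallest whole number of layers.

Orbital distance: d = 6.36 AU = 9.515×10^11 m.
Flux at the orbit: S = L/(4πd²) = 5.18×10^26/(4π·(9.51×10^11)²) = 45.53 W m^-2.
Top-of-atmosphere balance: σT_e⁴ = S(1−α)/4 = 6.682 W m^-2 → T_e = 104.2 K.
Since T_s⁴ = (N+1)T_e⁴, we need N ≥ (T_s/T_e)⁴ − 1 = 4.990.
So N ≥ 4.990; the smallest integer is N = 5.

5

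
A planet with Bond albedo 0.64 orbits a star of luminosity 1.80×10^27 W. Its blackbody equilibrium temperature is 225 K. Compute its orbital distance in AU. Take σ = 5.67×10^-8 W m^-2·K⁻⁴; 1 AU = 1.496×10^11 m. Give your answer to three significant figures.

1.99 AU

Energy balance gives S = 4σT⁴/(1−α) = 1615 W m^-2.
Then d = [L/(4πS)]^(1/2) = 2.978×10^11 m, i.e. 1.991 AU.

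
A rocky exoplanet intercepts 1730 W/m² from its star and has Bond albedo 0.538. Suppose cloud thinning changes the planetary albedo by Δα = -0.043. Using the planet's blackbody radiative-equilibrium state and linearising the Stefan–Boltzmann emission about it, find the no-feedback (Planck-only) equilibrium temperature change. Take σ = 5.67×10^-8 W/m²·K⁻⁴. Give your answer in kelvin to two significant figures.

The baseline emission temperature is T_e = 243.6 K.
The change in absorbed flux is Δ[S(1−α)/4] = −SΔα/4 = 18.60 W/m².
The Planck feedback parameter is 4σT_e³ = 3.280 W/m²/K.
Hence the no-feedback warming is ΔF/(4σT_e³) = 5.67 K.

5.7 K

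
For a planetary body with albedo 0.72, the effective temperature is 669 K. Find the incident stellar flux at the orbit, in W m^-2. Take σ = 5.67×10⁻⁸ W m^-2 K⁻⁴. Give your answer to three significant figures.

1.62×10^5 W m^-2

From S(1−α)/4 = σT⁴: S = 4σT⁴/(1−α).
σT⁴ = 5.67×10⁻⁸·(669)⁴ = 11360 W m^-2.
S = 4·11360/0.28 = 1.623×10^5 W m^-2.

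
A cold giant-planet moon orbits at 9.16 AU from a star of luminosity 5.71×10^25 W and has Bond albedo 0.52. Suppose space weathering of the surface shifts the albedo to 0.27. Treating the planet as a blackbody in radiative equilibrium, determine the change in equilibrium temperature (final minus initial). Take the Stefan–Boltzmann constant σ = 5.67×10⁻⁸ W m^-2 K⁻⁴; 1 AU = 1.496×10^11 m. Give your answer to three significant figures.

d = 9.16 × 1.496×10^11 m = 1.370×10^12 m.
S = L/(4πd²) = 2.420 W m^-2.
Before: T₁ = [2.420·0.48/(4σ)]^(1/4) = 47.57 K.
With α = 0.27, T₂ = 52.83 K.
Change: 52.83 − 47.57 = 5.257 K.

5.26 kelvin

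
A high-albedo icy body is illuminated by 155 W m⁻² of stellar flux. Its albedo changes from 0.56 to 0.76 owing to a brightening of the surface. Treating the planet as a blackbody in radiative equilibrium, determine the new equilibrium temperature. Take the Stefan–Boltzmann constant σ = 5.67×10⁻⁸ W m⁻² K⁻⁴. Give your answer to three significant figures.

With the new albedo, S(1−α₂)/4 = 9.300 W m⁻², so T₂ = 113.2 K.

113 K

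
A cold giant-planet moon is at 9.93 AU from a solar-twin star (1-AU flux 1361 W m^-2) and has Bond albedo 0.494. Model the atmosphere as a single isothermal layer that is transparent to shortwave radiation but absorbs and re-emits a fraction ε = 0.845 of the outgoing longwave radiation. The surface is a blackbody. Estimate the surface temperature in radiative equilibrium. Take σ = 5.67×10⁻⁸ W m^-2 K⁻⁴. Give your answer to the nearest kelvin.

By the inverse-square law, S = 1361/9.93² = 13.80 W m^-2.
The planet radiates to space at T_e = [S(1−α)/(4σ)]^(1/4) = 74.49 K.
Surface balance with a leaky layer gives σT_s⁴ = σT_e⁴·2/(2−ε), so T_s = T_e·[2/(2−0.845)]^(1/4) = 85.45 K.

85 K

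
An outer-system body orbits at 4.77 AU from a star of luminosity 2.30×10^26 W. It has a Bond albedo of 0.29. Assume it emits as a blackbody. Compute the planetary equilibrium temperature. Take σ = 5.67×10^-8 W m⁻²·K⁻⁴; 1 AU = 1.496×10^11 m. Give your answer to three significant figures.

Orbital distance: d = 4.77 AU = 7.136×10^11 m.
Spreading L over a sphere of radius d: S = 2.30×10^26/(4π·7.14×10^11²) = 35.94 W m⁻².
The planet absorbs (1−α)S over its disc πR² and re-emits over 4πR², so the mean absorbed flux is (1−0.29)·35.94/4 = 6.380 W m⁻².
Set σT⁴ = 6.380 → T = (6.380/σ)^(1/4) = 103.0 K.

103 K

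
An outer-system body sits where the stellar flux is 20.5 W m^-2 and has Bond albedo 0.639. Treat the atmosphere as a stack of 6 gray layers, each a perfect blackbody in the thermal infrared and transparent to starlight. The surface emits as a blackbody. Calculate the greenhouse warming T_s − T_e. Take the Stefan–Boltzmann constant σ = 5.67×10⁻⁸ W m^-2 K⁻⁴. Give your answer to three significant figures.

The effective emission temperature is T_e = [S(1−α)/(4σ)]^¼ = 75.58 K.
T_s = (N+1)^(1/4)·T_e = 122.9 K.
Warming: T_s − T_e = 47.36 K.

47.4 K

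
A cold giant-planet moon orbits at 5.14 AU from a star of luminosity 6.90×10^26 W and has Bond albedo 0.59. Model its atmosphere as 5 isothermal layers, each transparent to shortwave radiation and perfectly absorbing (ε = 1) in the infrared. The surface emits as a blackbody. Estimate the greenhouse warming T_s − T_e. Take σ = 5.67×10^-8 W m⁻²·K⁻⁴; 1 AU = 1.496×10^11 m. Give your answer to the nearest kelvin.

Orbital distance: d = 5.14 AU = 7.689×10^11 m.
Flux at the orbit: S = L/(4πd²) = 6.90×10^26/(4π·(7.69×10^11)²) = 92.86 W m⁻².
The effective emission temperature is T_e = [S(1−α)/(4σ)]^¼ = 113.8 K.
Surface: T_s = (6)^¼·T_e = 178.1 K.
So the greenhouse effect raises the surface by 178.1 − 113.8 = 64.32 K.

64 K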